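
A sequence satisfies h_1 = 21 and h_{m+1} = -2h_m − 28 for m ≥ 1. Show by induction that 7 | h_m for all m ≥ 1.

Base case: h_1 = 21 = 7·3, so 7 | h_1.
Assume 7 | h_r, so h_r = 7t for some integer t.
Then h_{r+1} = -2h_r − 28 = -2·(7t) − 28 = 7(-2t − 4), so 7 | h_{r+1}.
By induction, 7 | h_m for all m ≥ 1.

7 | h_m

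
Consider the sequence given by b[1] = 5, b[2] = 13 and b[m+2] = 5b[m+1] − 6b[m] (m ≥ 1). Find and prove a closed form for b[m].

Claim: b[m] = 3^m + 2^m.

Base cases: b[1] = 5 and 3^1 + 2^1 = 5; b[2] = 13 and 3^2 + 2^2 = 13.
Assume b[j] = 3^j + 2^j for all 1 ≤ j ≤ r, where r ≥ 2.
Then b[r+1] = 5b[r] − 6b[r−1] = 5·(3^r + 2^r) − 6·(3^{r−1} + 2^{r−1}) = (5·3 − 6)3^{r−1} + (5·2 − 6)2^{r−1} = 9·3^{r−1} + 4·2^{r−1} = 3^{r+1} + 2^{r+1}.
So the formula holds for r+1, and by strong induction b[m] = 3^m + 2^m for all m ≥ 1.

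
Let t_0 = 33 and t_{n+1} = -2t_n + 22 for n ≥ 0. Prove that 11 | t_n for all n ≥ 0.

Base case: t_0 = 33 = 11·3, so 11 | t_0.
Assume 11 | t_r, so t_r = 11s for some integer s.
Then t_{r+1} = -2t_r + 22 = -2·(11s) + 22 = 11(-2s + 2), so 11 | t_{r+1}.
By induction, 11 | t_n for all n ≥ 0.

11 | t_n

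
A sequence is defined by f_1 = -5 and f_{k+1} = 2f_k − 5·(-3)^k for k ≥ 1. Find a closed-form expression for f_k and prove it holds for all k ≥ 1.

Claim: f_k = -2^k + (-3)^k.

Base case: f_1 = -5, and -2^1 + (-3)^1 = -2 − 3 = -5.
Assume f_r = -2^r + (-3)^r for some r ≥ 1.
Then f_{r+1} = 2f_r − 5·(-3)^r = 2·(-2^r + (-3)^r) − 5·(-3)^r = -2^{r+1} + 2·(-3)^r − 5·(-3)^r = -2^{r+1} − 3·(-3)^r = -2^{r+1} + (-3)^{r+1}.
Hence f_k = -2^k + (-3)^k for every k ≥ 1, by induction.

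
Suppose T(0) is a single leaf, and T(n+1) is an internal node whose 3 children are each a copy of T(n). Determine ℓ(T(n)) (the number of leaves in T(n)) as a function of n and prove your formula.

Claim: ℓ(T(n)) = 3^n.

Base case: ℓ(T(0)) = 1, and 3^0 = 1.
Assume ℓ(T(m)) = 3^m.
Then ℓ(T(m+1)) = 3·ℓ(T(m)) = 3·3^m = 3^{m+1}.
Hence ℓ(T(n)) = 3^n for every n ≥ 0, by induction.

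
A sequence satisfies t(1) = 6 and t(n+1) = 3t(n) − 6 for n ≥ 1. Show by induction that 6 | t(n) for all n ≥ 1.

Base case: t(1) = 6 = 6·1, so 6 | t(1).
Assume 6 | t(j), so t(j) = 6s for some integer s.
Then t(j+1) = 3t(j) − 6 = 3·(6s) − 6 = 6(3s − 1), so 6 | t(j+1).
This completes the inductive step, so 6 | t(n) for all n ≥ 1.

6 | t(n)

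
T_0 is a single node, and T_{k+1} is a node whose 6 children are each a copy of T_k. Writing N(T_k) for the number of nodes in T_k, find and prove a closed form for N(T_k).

Claim: N(T_k) = (6^{k+1} − 1)/5.

Base case: N(T_0) = 1, and (6^{0+1} − 1)/5 = 1.
Assume N(T_r) = (6^{r+1} − 1)/5.
Then N(T_{r+1}) = 1 + 6N(T_r) = 1 + 6·(6^{r+1} − 1)/5 = 1 + (6^{r+2} − 6)/5 = (5 + 6^{r+2} − 6)/5 = (6^{r+2} − 1)/5.
By induction, N(T_k) = (6^{k+1} − 1)/5 for all k ≥ 0.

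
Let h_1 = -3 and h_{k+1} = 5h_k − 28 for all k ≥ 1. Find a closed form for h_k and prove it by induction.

Claim: h_k = -2·5^k + 7.

Base case: h_1 = -3, and -2·5^1 + 7 = -10 + 7 = -3.
Assume h_r = -2·5^r + 7 for some r ≥ 1.
Then h_{r+1} = 5h_r − 28 = 5·(-2·5^r + 7) − 28 = -10·5^r + 35 − 28 = -2·5^{r+1} + 7.
Hence h_k = -2·5^k + 7 for every k ≥ 1, by induction.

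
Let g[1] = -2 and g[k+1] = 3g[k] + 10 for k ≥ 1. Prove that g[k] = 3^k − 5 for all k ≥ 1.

Base case: g[1] = -2, and 3^1 − 5 = 3 − 5 = -2.
Assume g[m] = 3^m − 5 for some m ≥ 1.
Then g[m+1] = 3g[m] + 10 = 3·(3^m − 5) + 10 = 3^{m+1} − 15 + 10 = 3^{m+1} − 5.
By induction, g[k] = 3^k − 5 for all k ≥ 1.

g[k] = 3^k − 5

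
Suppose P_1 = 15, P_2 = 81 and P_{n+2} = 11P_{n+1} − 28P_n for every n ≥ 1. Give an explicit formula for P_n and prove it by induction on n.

Claim: P_n = 2·4^n + 7^n.

Base cases: P_1 = 15 and 2·4^1 + 7^1 = 15; P_2 = 81 and 2·4^2 + 7^2 = 81.
Assume P_j = 2·4^j + 7^j for all 1 ≤ j ≤ r, where r ≥ 2.
Then P_{r+1} = 11P_r − 28P_{r−1} = 11·(2·4^r + 7^r) − 28·(2·4^{r−1} + 7^{r−1}) = 2·(11·4 − 28)4^{r−1} + (11·7 − 28)7^{r−1} = 32·4^{r−1} + 49·7^{r−1} = 2·4^{r+1} + 7^{r+1}.
Hence P_n = 2·4^n + 7^n for every n ≥ 1, by strong induction.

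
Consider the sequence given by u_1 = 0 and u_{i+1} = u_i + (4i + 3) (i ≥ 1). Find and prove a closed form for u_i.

Claim: u_i = 2i^2 + i − 3.

Base case: u_1 = 0, and 2·1^2 + 1 − 3 = 0.
Assume u_m = 2m^2 + m − 3.
Then u_{m+1} = u_m + (4m + 3) = (2m^2 + m − 3) + (4m + 3) = 2m^2 + 5m,
and 2·(m+1)^2 + (m+1) − 3 = 2m^2 + 5m.
By induction, u_i = 2i^2 + i − 3 for all i ≥ 1.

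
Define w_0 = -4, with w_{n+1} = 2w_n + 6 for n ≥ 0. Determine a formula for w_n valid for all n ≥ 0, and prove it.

Claim: w_n = 2^{n+1} − 6.

Base case: w_0 = -4, and 2^{0+1} − 6 = 2 − 6 = -4.
Assume w_k = 2^{k+1} − 6 for some k ≥ 0.
Then w_{k+1} = 2w_k + 6 = 2·(2^{k+1} − 6) + 6 = 2^{k+2} − 12 + 6 = 2^{k+2} − 6.
So the formula holds for k+1, and by induction w_n = 2^{n+1} − 6 for all n ≥ 0.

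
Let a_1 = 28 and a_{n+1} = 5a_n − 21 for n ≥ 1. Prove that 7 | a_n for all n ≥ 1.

Base case: a_1 = 28 = 7·4, so 7 | a_1.
Assume 7 | a_k, so a_k = 7t for some integer t.
Then a_{k+1} = 5a_k − 21 = 5·(7t) − 21 = 7(5t − 3), so 7 | a_{k+1}.
So the property holds for k+1, and by induction 7 | a_n for all n ≥ 1.

7 | a_n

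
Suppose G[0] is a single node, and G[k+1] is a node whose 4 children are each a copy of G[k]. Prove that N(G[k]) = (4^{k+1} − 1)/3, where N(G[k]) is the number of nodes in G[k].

Base case: N(G[0]) = 1, and (4^{0+1} − 1)/3 = 1.
Assume N(G[m]) = (4^{m+1} − 1)/3.
Then N(G[m+1]) = 1 + 4N(G[m]) = 1 + 4·(4^{m+1} − 1)/3 = 1 + (4^{m+2} − 4)/3 = (3 + 4^{m+2} − 4)/3 = (4^{m+2} − 1)/3.
By induction, N(G[k]) = (4^{k+1} − 1)/3 for all k ≥ 0.

N(G[k]) = (4^{k+1} − 1)/3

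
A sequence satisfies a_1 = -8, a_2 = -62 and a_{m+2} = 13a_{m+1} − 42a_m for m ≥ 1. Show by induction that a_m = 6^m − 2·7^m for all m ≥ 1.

Base cases: a_1 = -8 and 6^1 − 2·7^1 = -8; a_2 = -62 and 6^2 − 2·7^2 = -62.
Assume a_j = 6^j − 2·7^j for all 1 ≤ j ≤ r, where r ≥ 2.
Then a_{r+1} = 13a_r − 42a_{r−1} = 13·(6^r − 2·7^r) − 42·(6^{r−1} − 2·7^{r−1}) = (13·6 − 42)6^{r−1} − 2·(13·7 − 42)7^{r−1} = 36·6^{r−1} − 98·7^{r−1} = 6^{r+1} − 2·7^{r+1}.
This completes the inductive step, so a_m = 6^m − 2·7^m for all m ≥ 1.

a_m = 6^m − 2·7^m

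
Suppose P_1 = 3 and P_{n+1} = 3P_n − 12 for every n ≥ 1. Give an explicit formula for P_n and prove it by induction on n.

Claim: P_n = -3^n + 6.

Base case: P_1 = 3, and -3^1 + 6 = -3 + 6 = 3.
Assume P_j = -3^j + 6 for some j ≥ 1.
Then P_{j+1} = 3P_j − 12 = 3·(-3^j + 6) − 12 = -3^{j+1} + 18 − 12 = -3^{j+1} + 6.
This completes the inductive step, so P_n = -3^n + 6 for all n ≥ 1.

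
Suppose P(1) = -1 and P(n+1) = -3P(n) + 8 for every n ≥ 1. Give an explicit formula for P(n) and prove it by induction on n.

Claim: P(n) = (-3)^n + 2.

Base case: P(1) = -1, and (-3)^1 + 2 = -3 + 2 = -1.
Assume P(k) = (-3)^k + 2 for some k ≥ 1.
Then P(k+1) = -3P(k) + 8 = -3·((-3)^k + 2) + 8 = -3·(-3)^k − 6 + 8 = (-3)^{k+1} + 2.
Hence P(n) = (-3)^n + 2 for every n ≥ 1, by induction.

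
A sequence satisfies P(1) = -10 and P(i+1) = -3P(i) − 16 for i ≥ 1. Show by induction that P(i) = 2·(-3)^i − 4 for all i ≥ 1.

Base case: P(1) = -10, and 2·(-3)^1 − 4 = -6 − 4 = -10.
Assume P(k) = 2·(-3)^k − 4 for some k ≥ 1.
Then P(k+1) = -3P(k) − 16 = -3·(2·(-3)^k − 4) − 16 = -6·(-3)^k + 12 − 16 = 2·(-3)^{k+1} − 4.
So the formula holds for k+1, and by induction P(i) = 2·(-3)^i − 4 for all i ≥ 1.

P(i) = 2·(-3)^i − 4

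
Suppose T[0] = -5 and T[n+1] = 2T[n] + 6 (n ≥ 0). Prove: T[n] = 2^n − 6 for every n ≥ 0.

Base case: T[0] = -5, and 2^0 − 6 = 1 − 6 = -5.
Assume T[r] = 2^r − 6 for some r ≥ 0.
Then T[r+1] = 2T[r] + 6 = 2·(2^r − 6) + 6 = 2^{r+1} − 12 + 6 = 2^{r+1} − 6.
So the formula holds for r+1, and by induction T[n] = 2^n − 6 for all n ≥ 0.

T[n] = 2^n − 6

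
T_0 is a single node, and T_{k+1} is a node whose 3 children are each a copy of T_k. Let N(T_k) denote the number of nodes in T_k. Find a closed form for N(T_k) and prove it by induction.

Claim: N(T_k) = (3^{k+1} − 1)/2.

Base case: N(T_0) = 1, and (3^{0+1} − 1)/2 = 1.
Assume N(T_r) = (3^{r+1} − 1)/2.
Then N(T_{r+1}) = 1 + 3N(T_r) = 1 + 3·(3^{r+1} − 1)/2 = 1 + (3^{r+2} − 3)/2 = (2 + 3^{r+2} − 3)/2 = (3^{r+2} − 1)/2.
Hence N(T_k) = (3^{k+1} − 1)/2 for every k ≥ 0, by induction.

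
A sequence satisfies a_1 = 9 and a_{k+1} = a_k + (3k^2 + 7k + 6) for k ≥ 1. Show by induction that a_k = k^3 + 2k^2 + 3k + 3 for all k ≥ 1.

Base case: a_1 = 9, and 1^3 + 2·1^2 + 3·1 + 3 = 9.
Assume a_j = j^3 + 2j^2 + 3j + 3.
Then a_{j+1} = a_j + (3j^2 + 7j + 6) = (j^3 + 2j^2 + 3j + 3) + (3j^2 + 7j + 6) = j^3 + 5j^2 + 10j + 9,
and (j+1)^3 + 2·(j+1)^2 + 3·(j+1) + 3 = j^3 + 5j^2 + 10j + 9.
By induction, a_k = k^3 + 2k^2 + 3k + 3 for all k ≥ 1.

a_k = k^3 + 2k^2 + 3k + 3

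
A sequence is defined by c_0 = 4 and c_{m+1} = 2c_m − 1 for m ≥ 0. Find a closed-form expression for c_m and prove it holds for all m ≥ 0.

Claim: c_m = 3·2^m + 1.

Base case: c_0 = 4, and 3·2^0 + 1 = 3 + 1 = 4.
Assume c_j = 3·2^j + 1 for some j ≥ 0.
Then c_{j+1} = 2c_j − 1 = 2·(3·2^j + 1) − 1 = 6·2^j + 2 − 1 = 3·2^{j+1} + 1.
By induction, c_m = 3·2^m + 1 for all m ≥ 0.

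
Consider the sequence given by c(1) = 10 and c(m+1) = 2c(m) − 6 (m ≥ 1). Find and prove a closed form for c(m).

Claim: c(m) = 2^{m+1} + 6.

Base case: c(1) = 10, and 2^{1+1} + 6 = 4 + 6 = 10.
Assume c(r) = 2^{r+1} + 6 for some r ≥ 1.
Then c(r+1) = 2c(r) − 6 = 2·(2^{r+1} + 6) − 6 = 2^{r+2} + 12 − 6 = 2^{r+2} + 6.
This completes the inductive step, so c(m) = 2^{m+1} + 6 for all m ≥ 1.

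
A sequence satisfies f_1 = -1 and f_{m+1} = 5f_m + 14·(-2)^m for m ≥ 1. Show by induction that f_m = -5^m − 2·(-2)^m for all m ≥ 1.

Base case: f_1 = -1, and -5^1 − 2·(-2)^1 = -5 + 4 = -1.
Assume f_r = -5^r − 2·(-2)^r for some r ≥ 1.
Then f_{r+1} = 5f_r + 14·(-2)^r = 5·(-5^r − 2·(-2)^r) + 14·(-2)^r = -5^{r+1} − 10·(-2)^r + 14·(-2)^r = -5^{r+1} + 4·(-2)^r = -5^{r+1} − 2·(-2)^{r+1}.
Hence f_m = -5^m − 2·(-2)^m for every m ≥ 1, by induction.

f_m = -5^m − 2·(-2)^m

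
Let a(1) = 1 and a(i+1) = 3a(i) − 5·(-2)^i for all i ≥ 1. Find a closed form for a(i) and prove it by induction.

Claim: a(i) = 3^i + (-2)^i.

Base case: a(1) = 1, and 3^1 + (-2)^1 = 3 − 2 = 1.
Assume a(k) = 3^k + (-2)^k for some k ≥ 1.
Then a(k+1) = 3a(k) − 5·(-2)^k = 3·(3^k + (-2)^k) − 5·(-2)^k = 3^{k+1} + 3·(-2)^k − 5·(-2)^k = 3^{k+1} − 2·(-2)^k = 3^{k+1} + (-2)^{k+1}.
So the formula holds for k+1, and by induction a(i) = 3^i + (-2)^i for all i ≥ 1.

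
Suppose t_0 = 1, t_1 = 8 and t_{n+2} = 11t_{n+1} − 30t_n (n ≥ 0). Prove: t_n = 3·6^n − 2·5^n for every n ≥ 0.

Base cases: t_0 = 1 and 3·6^0 − 2·5^0 = 1; t_1 = 8 and 3·6^1 − 2·5^1 = 8.
Assume t_j = 3·6^j − 2·5^j for all 0 ≤ j ≤ m, where m ≥ 1.
Then t_{m+1} = 11t_m − 30t_{m−1} = 11·(3·6^m − 2·5^m) − 30·(3·6^{m−1} − 2·5^{m−1}) = 3·(11·6 − 30)6^{m−1} − 2·(11·5 − 30)5^{m−1} = 108·6^{m−1} − 50·5^{m−1} = 3·6^{m+1} − 2·5^{m+1}.
By strong induction, t_n = 3·6^n − 2·5^n for all n ≥ 0.

t_n = 3·6^n − 2·5^n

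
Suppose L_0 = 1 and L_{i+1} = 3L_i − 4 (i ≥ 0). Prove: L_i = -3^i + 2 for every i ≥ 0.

Base case: L_0 = 1, and -3^0 + 2 = -1 + 2 = 1.
Assume L_j = -3^j + 2 for some j ≥ 0.
Then L_{j+1} = 3L_j − 4 = 3·(-3^j + 2) − 4 = -3^{j+1} + 6 − 4 = -3^{j+1} + 2.
By induction, L_i = -3^i + 2 for all i ≥ 0.

L_i = -3^i + 2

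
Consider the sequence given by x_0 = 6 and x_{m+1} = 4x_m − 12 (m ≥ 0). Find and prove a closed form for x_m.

Claim: x_m = 2·4^m + 4.

Base case: x_0 = 6, and 2·4^0 + 4 = 2 + 4 = 6.
Assume x_k = 2·4^k + 4 for some k ≥ 0.
Then x_{k+1} = 4x_k − 12 = 4·(2·4^k + 4) − 12 = 8·4^k + 16 − 12 = 2·4^{k+1} + 4.
Hence x_m = 2·4^m + 4 for every m ≥ 0, by induction.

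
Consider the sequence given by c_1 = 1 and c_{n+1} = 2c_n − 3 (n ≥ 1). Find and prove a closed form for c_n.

Claim: c_n = -2^n + 3.

Base case: c_1 = 1, and -2^1 + 3 = -2 + 3 = 1.
Assume c_j = -2^j + 3 for some j ≥ 1.
Then c_{j+1} = 2c_j − 3 = 2·(-2^j + 3) − 3 = -2^{j+1} + 6 − 3 = -2^{j+1} + 3.
So the formula holds for j+1, and by induction c_n = -2^n + 3 for all n ≥ 1.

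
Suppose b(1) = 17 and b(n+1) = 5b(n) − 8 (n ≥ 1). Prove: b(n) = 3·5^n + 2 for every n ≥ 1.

Base case: b(1) = 17, and 3·5^1 + 2 = 15 + 2 = 17.
Assume b(k) = 3·5^k + 2 for some k ≥ 1.
Then b(k+1) = 5b(k) − 8 = 5·(3·5^k + 2) − 8 = 15·5^k + 10 − 8 = 3·5^{k+1} + 2.
This completes the inductive step, so b(n) = 3·5^n + 2 for all n ≥ 1.

b(n) = 3·5^n + 2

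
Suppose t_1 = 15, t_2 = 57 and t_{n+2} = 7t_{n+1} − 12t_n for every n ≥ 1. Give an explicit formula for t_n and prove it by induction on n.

Claim: t_n = 3·4^n + 3^n.

Base cases: t_1 = 15 and 3·4^1 + 3^1 = 15; t_2 = 57 and 3·4^2 + 3^2 = 57.
Assume t_j = 3·4^j + 3^j for all 1 ≤ j ≤ m, where m ≥ 2.
Then t_{m+1} = 7t_m − 12t_{m−1} = 7·(3·4^m + 3^m) − 12·(3·4^{m−1} + 3^{m−1}) = 3·(7·4 − 12)4^{m−1} + (7·3 − 12)3^{m−1} = 48·4^{m−1} + 9·3^{m−1} = 3·4^{m+1} + 3^{m+1}.
By strong induction, t_n = 3·4^n + 3^n for all n ≥ 1.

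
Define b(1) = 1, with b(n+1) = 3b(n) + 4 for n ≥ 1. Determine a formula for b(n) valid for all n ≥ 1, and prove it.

Claim: b(n) = 3^n − 2.

Base case: b(1) = 1, and 3^1 − 2 = 3 − 2 = 1.
Assume b(j) = 3^j − 2 for some j ≥ 1.
Then b(j+1) = 3b(j) + 4 = 3·(3^j − 2) + 4 = 3^{j+1} − 6 + 4 = 3^{j+1} − 2.
This completes the inductive step, so b(n) = 3^n − 2 for all n ≥ 1.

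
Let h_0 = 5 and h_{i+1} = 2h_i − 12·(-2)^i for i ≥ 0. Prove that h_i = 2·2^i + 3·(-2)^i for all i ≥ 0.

Base case: h_0 = 5, and 2·2^0 + 3·(-2)^0 = 2 + 3 = 5.
Assume h_m = 2·2^m + 3·(-2)^m for some m ≥ 0.
Then h_{m+1} = 2h_m − 12·(-2)^m = 2·(2·2^m + 3·(-2)^m) − 12·(-2)^m = 2·2^{m+1} + 6·(-2)^m − 12·(-2)^m = 2·2^{m+1} − 6·(-2)^m = 2·2^{m+1} + 3·(-2)^{m+1}.
This completes the inductive step, so h_i = 2·2^i + 3·(-2)^i for all i ≥ 0.

h_i = 2·2^i + 3·(-2)^i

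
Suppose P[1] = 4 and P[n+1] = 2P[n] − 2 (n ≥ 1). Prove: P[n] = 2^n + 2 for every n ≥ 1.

Base case: P[1] = 4, and 2^1 + 2 = 2 + 2 = 4.
Assume P[j] = 2^j + 2 for some j ≥ 1.
Then P[j+1] = 2P[j] − 2 = 2·(2^j + 2) − 2 = 2^{j+1} + 4 − 2 = 2^{j+1} + 2.
This completes the inductive step, so P[n] = 2^n + 2 for all n ≥ 1.

P[n] = 2^n + 2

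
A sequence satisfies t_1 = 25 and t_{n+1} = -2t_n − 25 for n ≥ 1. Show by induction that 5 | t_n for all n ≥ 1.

Base case: t_1 = 25 = 5·5, so 5 | t_1.
Assume 5 | t_m, so t_m = 5s for some integer s.
Then t_{m+1} = -2t_m − 25 = -2·(5s) − 25 = 5(-2s − 5), so 5 | t_{m+1}.
So the property holds for m+1, and by induction 5 | t_n for all n ≥ 1.

5 | t_n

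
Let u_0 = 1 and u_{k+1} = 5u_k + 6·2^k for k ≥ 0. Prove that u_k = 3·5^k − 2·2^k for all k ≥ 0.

Base case: u_0 = 1, and 3·5^0 − 2·2^0 = 3 − 2 = 1.
Assume u_r = 3·5^r − 2·2^r for some r ≥ 0.
Then u_{r+1} = 5u_r + 6·2^r = 5·(3·5^r − 2·2^r) + 6·2^r = 3·5^{r+1} − 10·2^r + 6·2^r = 3·5^{r+1} − 4·2^r = 3·5^{r+1} − 2·2^{r+1}.
By induction, u_k = 3·5^k − 2·2^k for all k ≥ 0.

u_k = 3·5^k − 2·2^k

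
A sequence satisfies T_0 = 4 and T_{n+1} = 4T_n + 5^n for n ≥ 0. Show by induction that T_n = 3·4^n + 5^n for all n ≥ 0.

Base case: T_0 = 4, and 3·4^0 + 5^0 = 3 + 1 = 4.
Assume T_k = 3·4^k + 5^k for some k ≥ 0.
Then T_{k+1} = 4T_k + 5^k = 4·(3·4^k + 5^k) + 5^k = 3·4^{k+1} + 4·5^k + 5^k = 3·4^{k+1} + 5·5^k = 3·4^{k+1} + 5^{k+1}.
Hence T_n = 3·4^n + 5^n for every n ≥ 0, by induction.

T_n = 3·4^n + 5^n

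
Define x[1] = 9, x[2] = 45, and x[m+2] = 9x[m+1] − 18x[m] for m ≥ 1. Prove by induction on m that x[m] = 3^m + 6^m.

Base cases: x[1] = 9 and 3^1 + 6^1 = 9; x[2] = 45 and 3^2 + 6^2 = 45.
Assume x[j] = 3^j + 6^j for all 1 ≤ j ≤ r, where r ≥ 2.
Then x[r+1] = 9x[r] − 18x[r−1] = 9·(3^r + 6^r) − 18·(3^{r−1} + 6^{r−1}) = (9·3 − 18)3^{r−1} + (9·6 − 18)6^{r−1} = 9·3^{r−1} + 36·6^{r−1} = 3^{r+1} + 6^{r+1}.
Hence x[m] = 3^m + 6^m for every m ≥ 1, by strong induction.

x[m] = 3^m + 6^m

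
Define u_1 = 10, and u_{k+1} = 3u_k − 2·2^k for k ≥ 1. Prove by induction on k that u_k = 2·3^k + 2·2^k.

Base case: u_1 = 10, and 2·3^1 + 2·2^1 = 6 + 4 = 10.
Assume u_r = 2·3^r + 2·2^r for some r ≥ 1.
Then u_{r+1} = 3u_r − 2·2^r = 3·(2·3^r + 2·2^r) − 2·2^r = 2·3^{r+1} + 6·2^r − 2·2^r = 2·3^{r+1} + 4·2^r = 2·3^{r+1} + 2·2^{r+1}.
By induction, u_k = 2·3^k + 2·2^k for all k ≥ 1.

u_k = 2·3^k + 2·2^k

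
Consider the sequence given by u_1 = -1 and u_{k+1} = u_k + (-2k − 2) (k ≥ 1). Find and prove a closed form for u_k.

Claim: u_k = -k^2 − k + 1.

Base case: u_1 = -1, and -1^2 − 1 + 1 = -1.
Assume u_r = -r^2 − r + 1.
Then u_{r+1} = u_r + (-2r − 2) = (-r^2 − r + 1) + (-2r − 2) = -r^2 − 3r − 1,
and -(r+1)^2 − (r+1) + 1 = -r^2 − 3r − 1.
By induction, u_k = -k^2 − k + 1 for all k ≥ 1.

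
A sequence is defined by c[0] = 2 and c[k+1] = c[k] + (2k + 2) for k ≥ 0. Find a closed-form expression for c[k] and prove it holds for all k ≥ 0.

Claim: c[k] = k^2 + k + 2.

Base case: c[0] = 2, and 0^2 + 0 + 2 = 2.
Assume c[j] = j^2 + j + 2.
Then c[j+1] = c[j] + (2j + 2) = (j^2 + j + 2) + (2j + 2) = j^2 + 3j + 4,
and (j+1)^2 + (j+1) + 2 = j^2 + 3j + 4.
By induction, c[k] = k^2 + k + 2 for all k ≥ 0.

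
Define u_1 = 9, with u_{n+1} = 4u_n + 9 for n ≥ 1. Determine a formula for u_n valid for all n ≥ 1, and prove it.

Claim: u_n = 3·4^n − 3.

Base case: u_1 = 9, and 3·4^1 − 3 = 12 − 3 = 9.
Assume u_m = 3·4^m − 3 for some m ≥ 1.
Then u_{m+1} = 4u_m + 9 = 4·(3·4^m − 3) + 9 = 12·4^m − 12 + 9 = 3·4^{m+1} − 3.
By induction, u_n = 3·4^n − 3 for all n ≥ 1.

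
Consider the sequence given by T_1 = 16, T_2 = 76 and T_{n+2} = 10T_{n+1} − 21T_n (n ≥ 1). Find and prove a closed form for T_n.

Claim: T_n = 3·3^n + 7^n.

Base cases: T_1 = 16 and 3·3^1 + 7^1 = 16; T_2 = 76 and 3·3^2 + 7^2 = 76.
Assume T_j = 3·3^j + 7^j for all 1 ≤ j ≤ k, where k ≥ 2.
Then T_{k+1} = 10T_k − 21T_{k−1} = 10·(3·3^k + 7^k) − 21·(3·3^{k−1} + 7^{k−1}) = 3·(10·3 − 21)3^{k−1} + (10·7 − 21)7^{k−1} = 27·3^{k−1} + 49·7^{k−1} = 3·3^{k+1} + 7^{k+1}.
So the formula holds for k+1, and by strong induction T_n = 3·3^n + 7^n for all n ≥ 1.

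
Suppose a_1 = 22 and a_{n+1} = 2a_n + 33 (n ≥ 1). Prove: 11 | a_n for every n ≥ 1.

Base case: a_1 = 22 = 11·2, so 11 | a_1.
Assume 11 | a_j, so a_j = 11t for some integer t.
Then a_{j+1} = 2a_j + 33 = 2·(11t) + 33 = 11(2t + 3), so 11 | a_{j+1}.
This completes the inductive step, so 11 | a_n for all n ≥ 1.

11 | a_n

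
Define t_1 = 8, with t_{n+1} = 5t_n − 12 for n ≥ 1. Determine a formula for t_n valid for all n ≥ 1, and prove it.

Claim: t_n = 5^n + 3.

Base case: t_1 = 8, and 5^1 + 3 = 5 + 3 = 8.
Assume t_j = 5^j + 3 for some j ≥ 1.
Then t_{j+1} = 5t_j − 12 = 5·(5^j + 3) − 12 = 5^{j+1} + 15 − 12 = 5^{j+1} + 3.
So the formula holds for j+1, and by induction t_n = 5^n + 3 for all n ≥ 1.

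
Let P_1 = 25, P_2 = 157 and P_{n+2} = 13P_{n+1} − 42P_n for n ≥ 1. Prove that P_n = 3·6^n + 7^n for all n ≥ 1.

Base cases: P_1 = 25 and 3·6^1 + 7^1 = 25; P_2 = 157 and 3·6^2 + 7^2 = 157.
Assume P_j = 3·6^j + 7^j for all 1 ≤ j ≤ k, where k ≥ 2.
Then P_{k+1} = 13P_k − 42P_{k−1} = 13·(3·6^k + 7^k) − 42·(3·6^{k−1} + 7^{k−1}) = 3·(13·6 − 42)6^{k−1} + (13·7 − 42)7^{k−1} = 108·6^{k−1} + 49·7^{k−1} = 3·6^{k+1} + 7^{k+1}.
So the formula holds for k+1, and by strong induction P_n = 3·6^n + 7^n for all n ≥ 1.

P_n = 3·6^n + 7^n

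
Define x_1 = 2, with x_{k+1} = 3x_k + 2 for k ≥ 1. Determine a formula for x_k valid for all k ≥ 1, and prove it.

Claim: x_k = 3^k − 1.

Base case: x_1 = 2, and 3^1 − 1 = 3 − 1 = 2.
Assume x_j = 3^j − 1 for some j ≥ 1.
Then x_{j+1} = 3x_j + 2 = 3·(3^j − 1) + 2 = 3^{j+1} − 3 + 2 = 3^{j+1} − 1.
This completes the inductive step, so x_k = 3^k − 1 for all k ≥ 1.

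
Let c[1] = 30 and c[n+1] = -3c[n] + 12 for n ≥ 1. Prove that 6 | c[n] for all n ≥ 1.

Base case: c[1] = 30 = 6·5, so 6 | c[1].
Assume 6 | c[k], so c[k] = 6t for some integer t.
Then c[k+1] = -3c[k] + 12 = -3·(6t) + 12 = 6(-3t + 2), so 6 | c[k+1].
By induction, 6 | c[n] for all n ≥ 1.

6 | c[n]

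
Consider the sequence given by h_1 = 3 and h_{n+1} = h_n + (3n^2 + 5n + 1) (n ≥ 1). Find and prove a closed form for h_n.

Claim: h_n = n^3 + n^2 − n + 2.

Base case: h_1 = 3, and 1^3 + 1^2 − 1 + 2 = 3.
Assume h_m = m^3 + m^2 − m + 2.
Then h_{m+1} = h_m + (3m^2 + 5m + 1) = (m^3 + m^2 − m + 2) + (3m^2 + 5m + 1) = m^3 + 4m^2 + 4m + 3,
and (m+1)^3 + (m+1)^2 − (m+1) + 2 = m^3 + 4m^2 + 4m + 3.
By induction, h_n = n^3 + n^2 − n + 2 for all n ≥ 1.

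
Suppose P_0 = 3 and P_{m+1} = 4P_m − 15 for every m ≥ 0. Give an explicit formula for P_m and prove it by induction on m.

Claim: P_m = -2·4^m + 5.

Base case: P_0 = 3, and -2·4^0 + 5 = -2 + 5 = 3.
Assume P_r = -2·4^r + 5 for some r ≥ 0.
Then P_{r+1} = 4P_r − 15 = 4·(-2·4^r + 5) − 15 = -8·4^r + 20 − 15 = -2·4^{r+1} + 5.
This completes the inductive step, so P_m = -2·4^m + 5 for all m ≥ 0.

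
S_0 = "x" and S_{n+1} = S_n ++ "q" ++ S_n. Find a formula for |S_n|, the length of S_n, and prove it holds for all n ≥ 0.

Claim: |S_n| = 2^{n+1} − 1.

Base case: |S_0| = 1, and 2^{0+1} − 1 = 1.
Assume |S_r| = 2^{r+1} − 1.
Then |S_{r+1}| = |S_r| + 1 + |S_r| = 2|S_r| + 1 = 2(2^{r+1} − 1) + 1 = 2^{r+2} − 2 + 1 = 2^{r+2} − 1.
This completes the inductive step, so |S_n| = 2^{n+1} − 1 for all n ≥ 0.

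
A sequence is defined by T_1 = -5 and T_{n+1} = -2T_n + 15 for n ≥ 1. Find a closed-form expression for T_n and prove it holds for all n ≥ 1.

Claim: T_n = 5·(-2)^n + 5.

Base case: T_1 = -5, and 5·(-2)^1 + 5 = -10 + 5 = -5.
Assume T_m = 5·(-2)^m + 5 for some m ≥ 1.
Then T_{m+1} = -2T_m + 15 = -2·(5·(-2)^m + 5) + 15 = -10·(-2)^m − 10 + 15 = 5·(-2)^{m+1} + 5.
By induction, T_n = 5·(-2)^n + 5 for all n ≥ 1.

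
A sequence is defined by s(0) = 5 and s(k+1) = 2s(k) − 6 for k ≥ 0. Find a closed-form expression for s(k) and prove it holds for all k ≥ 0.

Claim: s(k) = -2^k + 6.

Base case: s(0) = 5, and -2^0 + 6 = -1 + 6 = 5.
Assume s(j) = -2^j + 6 for some j ≥ 0.
Then s(j+1) = 2s(j) − 6 = 2·(-2^j + 6) − 6 = -2^{j+1} + 12 − 6 = -2^{j+1} + 6.
This completes the inductive step, so s(k) = -2^k + 6 for all k ≥ 0.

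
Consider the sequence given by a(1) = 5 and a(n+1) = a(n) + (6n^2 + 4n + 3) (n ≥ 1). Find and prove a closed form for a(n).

Claim: a(n) = 2n^3 − n^2 + 2n + 2.

Base case: a(1) = 5, and 2·1^3 − 1^2 + 2·1 + 2 = 5.
Assume a(j) = 2j^3 − j^2 + 2j + 2.
Then a(j+1) = a(j) + (6j^2 + 4j + 3) = (2j^3 − j^2 + 2j + 2) + (6j^2 + 4j + 3) = 2j^3 + 5j^2 + 6j + 5,
and 2·(j+1)^3 − (j+1)^2 + 2·(j+1) + 2 = 2j^3 + 5j^2 + 6j + 5.
This completes the inductive step, so a(n) = 2n^3 − n^2 + 2n + 2 for all n ≥ 1.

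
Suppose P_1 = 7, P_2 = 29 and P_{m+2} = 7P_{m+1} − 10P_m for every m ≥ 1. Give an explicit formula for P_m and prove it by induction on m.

Claim: P_m = 5^m + 2^m.

Base cases: P_1 = 7 and 5^1 + 2^1 = 7; P_2 = 29 and 5^2 + 2^2 = 29.
Assume P_j = 5^j + 2^j for all 1 ≤ j ≤ k, where k ≥ 2.
Then P_{k+1} = 7P_k − 10P_{k−1} = 7·(5^k + 2^k) − 10·(5^{k−1} + 2^{k−1}) = (7·5 − 10)5^{k−1} + (7·2 − 10)2^{k−1} = 25·5^{k−1} + 4·2^{k−1} = 5^{k+1} + 2^{k+1}.
Hence P_m = 5^m + 2^m for every m ≥ 1, by strong induction.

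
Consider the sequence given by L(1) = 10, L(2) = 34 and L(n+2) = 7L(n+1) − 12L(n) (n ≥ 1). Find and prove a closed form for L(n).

Claim: L(n) = 4^n + 2·3^n.

Base cases: L(1) = 10 and 4^1 + 2·3^1 = 10; L(2) = 34 and 4^2 + 2·3^2 = 34.
Assume L(i) = 4^i + 2·3^i for all 1 ≤ i ≤ j, where j ≥ 2.
Then L(j+1) = 7L(j) − 12L(j−1) = 7·(4^j + 2·3^j) − 12·(4^{j−1} + 2·3^{j−1}) = (7·4 − 12)4^{j−1} + 2·(7·3 − 12)3^{j−1} = 16·4^{j−1} + 18·3^{j−1} = 4^{j+1} + 2·3^{j+1}.
Hence L(n) = 4^n + 2·3^n for every n ≥ 1, by strong induction.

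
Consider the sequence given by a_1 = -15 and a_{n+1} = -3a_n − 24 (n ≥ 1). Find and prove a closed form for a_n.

Claim: a_n = 3·(-3)^n − 6.

Base case: a_1 = -15, and 3·(-3)^1 − 6 = -9 − 6 = -15.
Assume a_j = 3·(-3)^j − 6 for some j ≥ 1.
Then a_{j+1} = -3a_j − 24 = -3·(3·(-3)^j − 6) − 24 = -9·(-3)^j + 18 − 24 = 3·(-3)^{j+1} − 6.
By induction, a_n = 3·(-3)^n − 6 for all n ≥ 1.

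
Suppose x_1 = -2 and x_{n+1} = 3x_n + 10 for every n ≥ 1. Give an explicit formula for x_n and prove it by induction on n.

Claim: x_n = 3^n − 5.

Base case: x_1 = -2, and 3^1 − 5 = 3 − 5 = -2.
Assume x_j = 3^j − 5 for some j ≥ 1.
Then x_{j+1} = 3x_j + 10 = 3·(3^j − 5) + 10 = 3^{j+1} − 15 + 10 = 3^{j+1} − 5.
So the formula holds for j+1, and by induction x_n = 3^n − 5 for all n ≥ 1.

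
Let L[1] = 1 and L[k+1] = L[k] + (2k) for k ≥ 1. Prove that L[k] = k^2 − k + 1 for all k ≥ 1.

Base case: L[1] = 1, and 1^2 − 1 + 1 = 1.
Assume L[m] = m^2 − m + 1.
Then L[m+1] = L[m] + (2m) = (m^2 − m + 1) + (2m) = m^2 + m + 1,
and (m+1)^2 − (m+1) + 1 = m^2 + m + 1.
This completes the inductive step, so L[k] = k^2 − k + 1 for all k ≥ 1.

L[k] = k^2 − k + 1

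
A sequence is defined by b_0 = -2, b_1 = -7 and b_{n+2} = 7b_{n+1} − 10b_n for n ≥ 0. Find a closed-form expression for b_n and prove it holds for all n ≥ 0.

Claim: b_n = -5^n − 2^n.

Base cases: b_0 = -2 and -5^0 − 2^0 = -2; b_1 = -7 and -5^1 − 2^1 = -7.
Assume b_j = -5^j − 2^j for all 0 ≤ j ≤ k, where k ≥ 1.
Then b_{k+1} = 7b_k − 10b_{k−1} = 7·(-5^k − 2^k) − 10·(-5^{k−1} − 2^{k−1}) = -(7·5 − 10)5^{k−1} − (7·2 − 10)2^{k−1} = -25·5^{k−1} − 4·2^{k−1} = -5^{k+1} − 2^{k+1}.
Hence b_n = -5^n − 2^n for every n ≥ 0, by strong induction.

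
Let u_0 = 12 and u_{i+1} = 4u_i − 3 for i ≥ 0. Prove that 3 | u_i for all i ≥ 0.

Base case: u_0 = 12 = 3·4, so 3 | u_0.
Assume 3 | u_k, so u_k = 3t for some integer t.
Then u_{k+1} = 4u_k − 3 = 4·(3t) − 3 = 3(4t − 1), so 3 | u_{k+1}.
Hence 3 | u_i for every i ≥ 0, by induction.

3 | u_i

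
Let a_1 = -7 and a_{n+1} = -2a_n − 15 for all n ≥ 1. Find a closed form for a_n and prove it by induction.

Claim: a_n = (-2)^n − 5.

Base case: a_1 = -7, and (-2)^1 − 5 = -2 − 5 = -7.
Assume a_j = (-2)^j − 5 for some j ≥ 1.
Then a_{j+1} = -2a_j − 15 = -2·((-2)^j − 5) − 15 = -2·(-2)^j + 10 − 15 = (-2)^{j+1} − 5.
This completes the inductive step, so a_n = (-2)^n − 5 for all n ≥ 1.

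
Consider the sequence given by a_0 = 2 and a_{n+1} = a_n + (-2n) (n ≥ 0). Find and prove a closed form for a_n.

Claim: a_n = -n^2 + n + 2.

Base case: a_0 = 2, and -0^2 + 0 + 2 = 2.
Assume a_m = -m^2 + m + 2.
Then a_{m+1} = a_m + (-2m) = (-m^2 + m + 2) + (-2m) = -m^2 − m + 2,
and -(m+1)^2 + (m+1) + 2 = -m^2 − m + 2.
By induction, a_n = -n^2 + n + 2 for all n ≥ 0.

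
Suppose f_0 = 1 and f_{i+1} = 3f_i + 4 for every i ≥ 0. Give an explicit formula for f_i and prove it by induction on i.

Claim: f_i = 3^{i+1} − 2.

Base case: f_0 = 1, and 3^{0+1} − 2 = 3 − 2 = 1.
Assume f_m = 3^{m+1} − 2 for some m ≥ 0.
Then f_{m+1} = 3f_m + 4 = 3·(3^{m+1} − 2) + 4 = 3^{m+2} − 6 + 4 = 3^{m+2} − 2.
Hence f_i = 3^{i+1} − 2 for every i ≥ 0, by induction.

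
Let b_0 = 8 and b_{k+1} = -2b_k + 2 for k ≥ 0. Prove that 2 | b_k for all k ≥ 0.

Base case: b_0 = 8 = 2·4, so 2 | b_0.
Assume 2 | b_j, so b_j = 2t for some integer t.
Then b_{j+1} = -2b_j + 2 = -2·(2t) + 2 = 2(-2t + 1), so 2 | b_{j+1}.
Hence 2 | b_k for every k ≥ 0, by induction.

2 | b_k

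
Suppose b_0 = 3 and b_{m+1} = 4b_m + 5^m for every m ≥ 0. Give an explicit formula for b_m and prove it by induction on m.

Claim: b_m = 2·4^m + 5^m.

Base case: b_0 = 3, and 2·4^0 + 5^0 = 2 + 1 = 3.
Assume b_k = 2·4^k + 5^k for some k ≥ 0.
Then b_{k+1} = 4b_k + 5^k = 4·(2·4^k + 5^k) + 5^k = 2·4^{k+1} + 4·5^k + 5^k = 2·4^{k+1} + 5·5^k = 2·4^{k+1} + 5^{k+1}.
Hence b_m = 2·4^m + 5^m for every m ≥ 0, by induction.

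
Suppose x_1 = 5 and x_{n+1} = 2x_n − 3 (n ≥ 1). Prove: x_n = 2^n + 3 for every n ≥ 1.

Base case: x_1 = 5, and 2^1 + 3 = 2 + 3 = 5.
Assume x_k = 2^k + 3 for some k ≥ 1.
Then x_{k+1} = 2x_k − 3 = 2·(2^k + 3) − 3 = 2^{k+1} + 6 − 3 = 2^{k+1} + 3.
This completes the inductive step, so x_n = 2^n + 3 for all n ≥ 1.

x_n = 2^n + 3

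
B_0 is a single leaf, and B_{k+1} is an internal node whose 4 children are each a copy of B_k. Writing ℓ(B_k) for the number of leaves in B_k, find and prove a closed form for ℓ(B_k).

Claim: ℓ(B_k) = 4^k.

Base case: ℓ(B_0) = 1, and 4^0 = 1.
Assume ℓ(B_r) = 4^r.
Then ℓ(B_{r+1}) = 4·ℓ(B_r) = 4·4^r = 4^{r+1}.
This completes the inductive step, so ℓ(B_k) = 4^k for all k ≥ 0.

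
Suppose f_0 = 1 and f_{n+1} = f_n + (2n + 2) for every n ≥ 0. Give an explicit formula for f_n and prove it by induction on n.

Claim: f_n = n^2 + n + 1.

Base case: f_0 = 1, and 0^2 + 0 + 1 = 1.
Assume f_k = k^2 + k + 1.
Then f_{k+1} = f_k + (2k + 2) = (k^2 + k + 1) + (2k + 2) = k^2 + 3k + 3,
and (k+1)^2 + (k+1) + 1 = k^2 + 3k + 3.
Hence f_n = n^2 + n + 1 for every n ≥ 0, by induction.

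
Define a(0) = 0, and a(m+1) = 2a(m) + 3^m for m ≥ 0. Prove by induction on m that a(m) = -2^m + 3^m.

Base case: a(0) = 0, and -2^0 + 3^0 = -1 + 1 = 0.
Assume a(k) = -2^k + 3^k for some k ≥ 0.
Then a(k+1) = 2a(k) + 3^k = 2·(-2^k + 3^k) + 3^k = -2^{k+1} + 2·3^k + 3^k = -2^{k+1} + 3·3^k = -2^{k+1} + 3^{k+1}.
This completes the inductive step, so a(m) = -2^m + 3^m for all m ≥ 0.

a(m) = -2^m + 3^m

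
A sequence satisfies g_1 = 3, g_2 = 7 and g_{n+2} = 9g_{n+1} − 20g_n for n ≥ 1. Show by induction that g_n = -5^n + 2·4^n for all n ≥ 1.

Base cases: g_1 = 3 and -5^1 + 2·4^1 = 3; g_2 = 7 and -5^2 + 2·4^2 = 7.
Assume g_i = -5^i + 2·4^i for all 1 ≤ i ≤ j, where j ≥ 2.
Then g_{j+1} = 9g_j − 20g_{j−1} = 9·(-5^j + 2·4^j) − 20·(-5^{j−1} + 2·4^{j−1}) = -(9·5 − 20)5^{j−1} + 2·(9·4 − 20)4^{j−1} = -25·5^{j−1} + 32·4^{j−1} = -5^{j+1} + 2·4^{j+1}.
So the formula holds for j+1, and by strong induction g_n = -5^n + 2·4^n for all n ≥ 1.

g_n = -5^n + 2·4^n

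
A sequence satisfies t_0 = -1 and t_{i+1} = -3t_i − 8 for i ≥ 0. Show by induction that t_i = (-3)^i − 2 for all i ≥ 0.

Base case: t_0 = -1, and (-3)^0 − 2 = 1 − 2 = -1.
Assume t_m = (-3)^m − 2 for some m ≥ 0.
Then t_{m+1} = -3t_m − 8 = -3·((-3)^m − 2) − 8 = -3·(-3)^m + 6 − 8 = (-3)^{m+1} − 2.
So the formula holds for m+1, and by induction t_i = (-3)^i − 2 for all i ≥ 0.

t_i = (-3)^i − 2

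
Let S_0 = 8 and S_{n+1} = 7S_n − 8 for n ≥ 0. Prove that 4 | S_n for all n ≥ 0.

Base case: S_0 = 8 = 4·2, so 4 | S_0.
Assume 4 | S_j, so S_j = 4t for some integer t.
Then S_{j+1} = 7S_j − 8 = 7·(4t) − 8 = 4(7t − 2), so 4 | S_{j+1}.
So the property holds for j+1, and by induction 4 | S_n for all n ≥ 0.

4 | S_n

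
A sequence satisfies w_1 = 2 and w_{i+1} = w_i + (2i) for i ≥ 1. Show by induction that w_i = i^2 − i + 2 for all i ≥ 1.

Base case: w_1 = 2, and 1^2 − 1 + 2 = 2.
Assume w_k = k^2 − k + 2.
Then w_{k+1} = w_k + (2k) = (k^2 − k + 2) + (2k) = k^2 + k + 2,
and (k+1)^2 − (k+1) + 2 = k^2 + k + 2.
This completes the inductive step, so w_i = i^2 − i + 2 for all i ≥ 1.

w_i = i^2 − i + 2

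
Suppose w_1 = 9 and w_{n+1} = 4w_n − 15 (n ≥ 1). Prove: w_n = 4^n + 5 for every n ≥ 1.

Base case: w_1 = 9, and 4^1 + 5 = 4 + 5 = 9.
Assume w_j = 4^j + 5 for some j ≥ 1.
Then w_{j+1} = 4w_j − 15 = 4·(4^j + 5) − 15 = 4^{j+1} + 20 − 15 = 4^{j+1} + 5.
By induction, w_n = 4^n + 5 for all n ≥ 1.

w_n = 4^n + 5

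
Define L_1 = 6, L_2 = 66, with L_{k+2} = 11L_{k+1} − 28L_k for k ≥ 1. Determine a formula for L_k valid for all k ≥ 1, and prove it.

Claim: L_k = 2·7^k − 2·4^k.

Base cases: L_1 = 6 and 2·7^1 − 2·4^1 = 6; L_2 = 66 and 2·7^2 − 2·4^2 = 66.
Assume L_j = 2·7^j − 2·4^j for all 1 ≤ j ≤ r, where r ≥ 2.
Then L_{r+1} = 11L_r − 28L_{r−1} = 11·(2·7^r − 2·4^r) − 28·(2·7^{r−1} − 2·4^{r−1}) = 2·(11·7 − 28)7^{r−1} − 2·(11·4 − 28)4^{r−1} = 98·7^{r−1} − 32·4^{r−1} = 2·7^{r+1} − 2·4^{r+1}.
Hence L_k = 2·7^k − 2·4^k for every k ≥ 1, by strong induction.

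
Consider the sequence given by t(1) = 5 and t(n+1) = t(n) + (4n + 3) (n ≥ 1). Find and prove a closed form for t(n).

Claim: t(n) = 2n^2 + n + 2.

Base case: t(1) = 5, and 2·1^2 + 1 + 2 = 5.
Assume t(j) = 2j^2 + j + 2.
Then t(j+1) = t(j) + (4j + 3) = (2j^2 + j + 2) + (4j + 3) = 2j^2 + 5j + 5,
and 2·(j+1)^2 + (j+1) + 2 = 2j^2 + 5j + 5.
By induction, t(n) = 2n^2 + n + 2 for all n ≥ 1.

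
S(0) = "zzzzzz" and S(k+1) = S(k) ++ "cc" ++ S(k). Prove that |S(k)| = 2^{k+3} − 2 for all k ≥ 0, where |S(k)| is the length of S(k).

Base case: |S(0)| = 6, and 2^{0+3} − 2 = 6.
Assume |S(r)| = 2^{r+3} − 2.
Then |S(r+1)| = |S(r)| + 2 + |S(r)| = 2|S(r)| + 2 = 2(2^{r+3} − 2) + 2 = 2^{r+1+3} − 4 + 2 = 2^{r+1+3} − 2.
This completes the inductive step, so |S(k)| = 2^{k+3} − 2 for all k ≥ 0.

|S(k)| = 2^{k+3} − 2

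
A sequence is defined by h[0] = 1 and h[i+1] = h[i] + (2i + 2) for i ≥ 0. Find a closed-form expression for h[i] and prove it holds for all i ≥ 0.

Claim: h[i] = i^2 + i + 1.

Base case: h[0] = 1, and 0^2 + 0 + 1 = 1.
Assume h[k] = k^2 + k + 1.
Then h[k+1] = h[k] + (2k + 2) = (k^2 + k + 1) + (2k + 2) = k^2 + 3k + 3,
and (k+1)^2 + (k+1) + 1 = k^2 + 3k + 3.
Hence h[i] = i^2 + i + 1 for every i ≥ 0, by induction.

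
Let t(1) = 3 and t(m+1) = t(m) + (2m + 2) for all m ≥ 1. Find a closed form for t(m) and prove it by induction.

Claim: t(m) = m^2 + m + 1.

Base case: t(1) = 3, and 1^2 + 1 + 1 = 3.
Assume t(j) = j^2 + j + 1.
Then t(j+1) = t(j) + (2j + 2) = (j^2 + j + 1) + (2j + 2) = j^2 + 3j + 3,
and (j+1)^2 + (j+1) + 1 = j^2 + 3j + 3.
By induction, t(m) = m^2 + m + 1 for all m ≥ 1.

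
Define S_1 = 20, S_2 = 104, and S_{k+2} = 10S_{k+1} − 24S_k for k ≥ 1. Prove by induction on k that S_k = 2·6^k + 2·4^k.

Base cases: S_1 = 20 and 2·6^1 + 2·4^1 = 20; S_2 = 104 and 2·6^2 + 2·4^2 = 104.
Assume S_j = 2·6^j + 2·4^j for all 1 ≤ j ≤ m, where m ≥ 2.
Then S_{m+1} = 10S_m − 24S_{m−1} = 10·(2·6^m + 2·4^m) − 24·(2·6^{m−1} + 2·4^{m−1}) = 2·(10·6 − 24)6^{m−1} + 2·(10·4 − 24)4^{m−1} = 72·6^{m−1} + 32·4^{m−1} = 2·6^{m+1} + 2·4^{m+1}.
This completes the inductive step, so S_k = 2·6^k + 2·4^k for all k ≥ 1.

S_k = 2·6^k + 2·4^k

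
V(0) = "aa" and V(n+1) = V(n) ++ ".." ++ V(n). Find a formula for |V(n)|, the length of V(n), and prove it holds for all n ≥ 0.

Claim: |V(n)| = 2^{n+2} − 2.

Base case: |V(0)| = 2, and 2^{0+2} − 2 = 2.
Assume |V(m)| = 2^{m+2} − 2.
Then |V(m+1)| = |V(m)| + 2 + |V(m)| = 2|V(m)| + 2 = 2(2^{m+2} − 2) + 2 = 2^{m+3} − 4 + 2 = 2^{m+3} − 2.
This completes the inductive step, so |V(n)| = 2^{n+2} − 2 for all n ≥ 0.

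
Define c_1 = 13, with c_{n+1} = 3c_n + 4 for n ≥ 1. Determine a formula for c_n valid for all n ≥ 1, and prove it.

Claim: c_n = 5·3^n − 2.

Base case: c_1 = 13, and 5·3^1 − 2 = 15 − 2 = 13.
Assume c_k = 5·3^k − 2 for some k ≥ 1.
Then c_{k+1} = 3c_k + 4 = 3·(5·3^k − 2) + 4 = 15·3^k − 6 + 4 = 5·3^{k+1} − 2.
By induction, c_n = 5·3^n − 2 for all n ≥ 1.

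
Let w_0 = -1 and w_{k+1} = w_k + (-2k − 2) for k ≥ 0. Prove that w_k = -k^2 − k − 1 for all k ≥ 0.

Base case: w_0 = -1, and -0^2 − 0 − 1 = -1.
Assume w_m = -m^2 − m − 1.
Then w_{m+1} = w_m + (-2m − 2) = (-m^2 − m − 1) + (-2m − 2) = -m^2 − 3m − 3,
and -(m+1)^2 − (m+1) − 1 = -m^2 − 3m − 3.
This completes the inductive step, so w_k = -k^2 − k − 1 for all k ≥ 0.

w_k = -k^2 − k − 1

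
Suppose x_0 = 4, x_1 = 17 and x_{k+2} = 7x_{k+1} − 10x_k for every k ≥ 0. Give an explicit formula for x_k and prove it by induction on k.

Claim: x_k = 3·5^k + 2^k.

Base cases: x_0 = 4 and 3·5^0 + 2^0 = 4; x_1 = 17 and 3·5^1 + 2^1 = 17.
Assume x_j = 3·5^j + 2^j for all 0 ≤ j ≤ r, where r ≥ 1.
Then x_{r+1} = 7x_r − 10x_{r−1} = 7·(3·5^r + 2^r) − 10·(3·5^{r−1} + 2^{r−1}) = 3·(7·5 − 10)5^{r−1} + (7·2 − 10)2^{r−1} = 75·5^{r−1} + 4·2^{r−1} = 3·5^{r+1} + 2^{r+1}.
By strong induction, x_k = 3·5^k + 2^k for all k ≥ 0.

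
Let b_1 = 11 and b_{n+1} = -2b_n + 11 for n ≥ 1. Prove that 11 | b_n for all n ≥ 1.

Base case: b_1 = 11 = 11·1, so 11 | b_1.
Assume 11 | b_k, so b_k = 11t for some integer t.
Then b_{k+1} = -2b_k + 11 = -2·(11t) + 11 = 11(-2t + 1), so 11 | b_{k+1}.
Hence 11 | b_n for every n ≥ 1, by induction.

11 | b_n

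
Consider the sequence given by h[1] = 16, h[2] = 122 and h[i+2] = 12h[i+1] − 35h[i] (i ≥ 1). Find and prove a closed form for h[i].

Claim: h[i] = 3·7^i − 5^i.

Base cases: h[1] = 16 and 3·7^1 − 5^1 = 16; h[2] = 122 and 3·7^2 − 5^2 = 122.
Assume h[j] = 3·7^j − 5^j for all 1 ≤ j ≤ k, where k ≥ 2.
Then h[k+1] = 12h[k] − 35h[k−1] = 12·(3·7^k − 5^k) − 35·(3·7^{k−1} − 5^{k−1}) = 3·(12·7 − 35)7^{k−1} − (12·5 − 35)5^{k−1} = 147·7^{k−1} − 25·5^{k−1} = 3·7^{k+1} − 5^{k+1}.
So the formula holds for k+1, and by strong induction h[i] = 3·7^i − 5^i for all i ≥ 1.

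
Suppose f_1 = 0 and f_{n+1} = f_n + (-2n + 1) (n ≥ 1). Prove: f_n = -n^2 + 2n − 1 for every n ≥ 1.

Base case: f_1 = 0, and -1^2 + 2·1 − 1 = 0.
Assume f_k = -k^2 + 2k − 1.
Then f_{k+1} = f_k + (-2k + 1) = (-k^2 + 2k − 1) + (-2k + 1) = -k^2,
and -(k+1)^2 + 2·(k+1) − 1 = -k^2.
This completes the inductive step, so f_n = -n^2 + 2n − 1 for all n ≥ 1.

f_n = -n^2 + 2n − 1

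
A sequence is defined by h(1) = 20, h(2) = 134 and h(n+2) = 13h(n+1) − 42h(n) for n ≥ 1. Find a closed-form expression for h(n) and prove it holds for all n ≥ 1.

Claim: h(n) = 6^n + 2·7^n.

Base cases: h(1) = 20 and 6^1 + 2·7^1 = 20; h(2) = 134 and 6^2 + 2·7^2 = 134.
Assume h(i) = 6^i + 2·7^i for all 1 ≤ i ≤ j, where j ≥ 2.
Then h(j+1) = 13h(j) − 42h(j−1) = 13·(6^j + 2·7^j) − 42·(6^{j−1} + 2·7^{j−1}) = (13·6 − 42)6^{j−1} + 2·(13·7 − 42)7^{j−1} = 36·6^{j−1} + 98·7^{j−1} = 6^{j+1} + 2·7^{j+1}.
By strong induction, h(n) = 6^n + 2·7^n for all n ≥ 1.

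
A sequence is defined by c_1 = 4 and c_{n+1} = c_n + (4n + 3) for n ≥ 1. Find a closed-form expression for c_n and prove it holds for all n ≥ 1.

Claim: c_n = 2n^2 + n + 1.

Base case: c_1 = 4, and 2·1^2 + 1 + 1 = 4.
Assume c_r = 2r^2 + r + 1.
Then c_{r+1} = c_r + (4r + 3) = (2r^2 + r + 1) + (4r + 3) = 2r^2 + 5r + 4,
and 2·(r+1)^2 + (r+1) + 1 = 2r^2 + 5r + 4.
Hence c_n = 2n^2 + n + 1 for every n ≥ 1, by induction.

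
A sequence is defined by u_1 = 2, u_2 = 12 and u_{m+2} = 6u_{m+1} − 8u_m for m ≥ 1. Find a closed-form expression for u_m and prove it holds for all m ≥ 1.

Claim: u_m = -2^m + 4^m.

Base cases: u_1 = 2 and -2^1 + 4^1 = 2; u_2 = 12 and -2^2 + 4^2 = 12.
Assume u_j = -2^j + 4^j for all 1 ≤ j ≤ r, where r ≥ 2.
Then u_{r+1} = 6u_r − 8u_{r−1} = 6·(-2^r + 4^r) − 8·(-2^{r−1} + 4^{r−1}) = -(6·2 − 8)2^{r−1} + (6·4 − 8)4^{r−1} = -4·2^{r−1} + 16·4^{r−1} = -2^{r+1} + 4^{r+1}.
By strong induction, u_m = -2^m + 4^m for all m ≥ 1.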